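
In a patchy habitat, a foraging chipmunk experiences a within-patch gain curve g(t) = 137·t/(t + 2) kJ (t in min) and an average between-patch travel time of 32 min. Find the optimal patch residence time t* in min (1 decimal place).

Maximise g(t)/(T+t): set derivative to zero → g'(t)(T+t) = g(t).
g'(t) = 137·2/(t + 2)². Setting 137·2/(t+2)² = 137t/[(t+2)(32+t)] gives 2(32+t) = t(t+2), so t² = 2×32 = 64.
t* = √64 = 8 min.

8.0 min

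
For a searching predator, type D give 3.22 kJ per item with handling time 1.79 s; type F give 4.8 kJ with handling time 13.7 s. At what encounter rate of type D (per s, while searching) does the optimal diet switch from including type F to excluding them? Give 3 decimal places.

0.135 per s

Drop type F once their profitability E₂/h₂ falls below the rate achievable on type D alone: E₂/h₂ = λE₁/(1 + λh₁).
Solve for λ: λE₁h₂ = E₂(1 + λh₁) → λ(E₁h₂ − E₂h₁) = E₂ → λ = E₂/(E₁h₂ − E₂h₁).
λ = 4.8/(3.22×13.7 − 4.8×1.79) = 4.8/35.52 = 0.1351 per s.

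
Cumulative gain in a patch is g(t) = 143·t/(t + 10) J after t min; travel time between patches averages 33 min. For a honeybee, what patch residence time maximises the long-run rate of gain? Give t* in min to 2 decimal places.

18.17 min

By the marginal value theorem, leave when the instantaneous gain rate g'(t) equals the habitat-wide average g(t)/(T + t).
g'(t) = 143·10/(t + 10)². Setting 143·10/(t+10)² = 143t/[(t+10)(33+t)] gives 10(33+t) = t(t+10), so t² = 10×33 = 330.
t* = √330 = 18.17 min.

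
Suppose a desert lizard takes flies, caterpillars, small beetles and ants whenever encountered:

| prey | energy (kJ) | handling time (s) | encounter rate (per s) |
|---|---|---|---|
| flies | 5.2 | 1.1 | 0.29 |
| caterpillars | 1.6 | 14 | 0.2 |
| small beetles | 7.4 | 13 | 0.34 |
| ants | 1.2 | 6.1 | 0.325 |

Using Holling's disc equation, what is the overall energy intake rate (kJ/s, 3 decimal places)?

0.450 kJ/s

R = (0.29×5.2 + 0.2×1.6 + 0.34×7.4 + 0.325×1.2) / (1 + 0.29×1.1 + 0.2×14 + 0.34×13 + 0.325×6.1) = 4.734/10.52 = 0.4499 kJ/s.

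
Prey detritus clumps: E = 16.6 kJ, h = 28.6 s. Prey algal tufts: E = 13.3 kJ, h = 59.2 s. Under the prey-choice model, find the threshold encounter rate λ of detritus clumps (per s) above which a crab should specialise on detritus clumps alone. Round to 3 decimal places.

0.022 per s

Drop algal tufts once their profitability E₂/h₂ falls below the rate achievable on detritus clumps alone: E₂/h₂ = λE₁/(1 + λh₁).
Solve for λ: λE₁h₂ = E₂(1 + λh₁) → λ(E₁h₂ − E₂h₁) = E₂ → λ = E₂/(E₁h₂ − E₂h₁).
λ = 13.3/(16.6×59.2 − 13.3×28.6) = 13.3/602.3 = 0.02208 per s.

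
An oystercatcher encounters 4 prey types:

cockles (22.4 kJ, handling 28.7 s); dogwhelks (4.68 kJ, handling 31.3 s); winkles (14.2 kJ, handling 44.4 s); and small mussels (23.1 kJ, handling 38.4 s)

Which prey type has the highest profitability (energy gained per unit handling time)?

In descending order of E/h:
cockles: 22.4/28.7 = 0.78 kJ/s
small mussels: 23.1/38.4 = 0.602 kJ/s
winkles: 14.2/44.4 = 0.32 kJ/s
dogwhelks: 4.68/31.3 = 0.15 kJ/s

cockles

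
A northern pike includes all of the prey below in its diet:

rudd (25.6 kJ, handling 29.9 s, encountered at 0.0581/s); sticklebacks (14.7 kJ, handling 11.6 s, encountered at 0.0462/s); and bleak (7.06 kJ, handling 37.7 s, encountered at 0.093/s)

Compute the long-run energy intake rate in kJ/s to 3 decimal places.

0.416 kJ/s

Energy encountered per unit search time: 0.0581×25.6 + 0.0462×14.7 + 0.093×7.06 = 2.823 kJ/s.
Handling time per unit search time: 0.0581×29.9 + 0.0462×11.6 + 0.093×37.7 = 5.779.
Rate = 2.823/(1 + 5.779) = 0.4164 kJ/s.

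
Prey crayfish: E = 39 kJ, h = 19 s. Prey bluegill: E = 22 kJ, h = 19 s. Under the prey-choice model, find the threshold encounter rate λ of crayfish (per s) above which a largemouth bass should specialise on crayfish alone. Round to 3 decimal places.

At the threshold, the rate on crayfish alone equals the profitability of bluegill: λ·39/(1 + λ·19) = 22/19 = 1.158.
Rearranging, λ(39 − 1.158×19) = 1.158, so λ = 1.158/17 = 0.06811 per s.

0.068 per s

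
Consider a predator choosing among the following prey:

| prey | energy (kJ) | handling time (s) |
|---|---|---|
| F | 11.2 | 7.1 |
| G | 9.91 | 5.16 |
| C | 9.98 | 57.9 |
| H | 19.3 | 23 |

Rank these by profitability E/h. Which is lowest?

In descending order of E/h:
G: 9.91/5.16 = 1.92 kJ/s
F: 11.2/7.1 = 1.58 kJ/s
H: 19.3/23 = 0.839 kJ/s
C: 9.98/57.9 = 0.172 kJ/s

C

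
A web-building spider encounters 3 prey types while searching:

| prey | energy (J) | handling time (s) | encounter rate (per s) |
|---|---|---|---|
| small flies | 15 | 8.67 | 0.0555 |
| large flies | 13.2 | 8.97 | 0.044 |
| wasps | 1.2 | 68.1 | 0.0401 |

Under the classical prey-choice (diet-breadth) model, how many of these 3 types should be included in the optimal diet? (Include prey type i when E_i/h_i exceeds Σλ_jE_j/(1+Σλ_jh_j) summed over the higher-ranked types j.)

2

Rank by E/h (J/s): small flies 1.73, large flies 1.47, wasps 0.0176. Include each in turn until the next type's E/h falls below the running intake rate.
Rate on top 1: 0.562. large flies: 1.47 > 0.562 → include.
Rate on top 2: 0.7534. wasps: 0.0176 < 0.7534 → exclude; stop.
Optimal diet: small flies, large flies — 2 of 3 types.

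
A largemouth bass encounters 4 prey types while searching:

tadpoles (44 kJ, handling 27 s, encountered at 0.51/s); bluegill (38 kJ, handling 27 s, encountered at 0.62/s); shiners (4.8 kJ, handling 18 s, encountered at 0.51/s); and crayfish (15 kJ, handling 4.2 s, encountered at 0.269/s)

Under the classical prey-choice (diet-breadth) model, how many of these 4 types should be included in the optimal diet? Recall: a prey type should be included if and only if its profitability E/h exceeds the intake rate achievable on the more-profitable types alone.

1

E/h in descending order: crayfish 3.57, tadpoles 1.63, bluegill 1.41, shiners 0.267 kJ/s. The optimal diet is the largest prefix of this list for which every included type satisfies E_i/h_i > R on the types above it.
Rate on top 1: 1.895. tadpoles: 1.63 < 1.895 → exclude; stop.
Optimal diet: crayfish — 1 of 4 types.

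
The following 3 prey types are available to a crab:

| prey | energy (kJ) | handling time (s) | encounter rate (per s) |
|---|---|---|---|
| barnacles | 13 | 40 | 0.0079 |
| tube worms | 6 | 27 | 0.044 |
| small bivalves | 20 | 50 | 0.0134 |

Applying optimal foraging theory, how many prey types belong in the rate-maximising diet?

E/h in descending order: small bivalves 0.4, barnacles 0.325, tube worms 0.222 kJ/s. The optimal diet is the largest prefix of this list for which every included type satisfies E_i/h_i > R on the types above it.
Rate on top 1: 0.1605. barnacles: 0.325 > 0.1605 → include.
Rate on top 2: 0.1867. tube worms: 0.222 > 0.1867 → include.
Optimal diet: small bivalves, barnacles, tube worms — 3 of 3 types.

3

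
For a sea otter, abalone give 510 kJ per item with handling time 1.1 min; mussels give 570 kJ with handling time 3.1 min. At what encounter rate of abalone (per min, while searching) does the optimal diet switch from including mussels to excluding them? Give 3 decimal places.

Drop mussels once their profitability E₂/h₂ falls below the rate achievable on abalone alone: E₂/h₂ = λE₁/(1 + λh₁).
Solve for λ: λE₁h₂ = E₂(1 + λh₁) → λ(E₁h₂ − E₂h₁) = E₂ → λ = E₂/(E₁h₂ − E₂h₁).
λ = 570/(510×3.1 − 570×1.1) = 570/954 = 0.5975 per min.

0.597 per min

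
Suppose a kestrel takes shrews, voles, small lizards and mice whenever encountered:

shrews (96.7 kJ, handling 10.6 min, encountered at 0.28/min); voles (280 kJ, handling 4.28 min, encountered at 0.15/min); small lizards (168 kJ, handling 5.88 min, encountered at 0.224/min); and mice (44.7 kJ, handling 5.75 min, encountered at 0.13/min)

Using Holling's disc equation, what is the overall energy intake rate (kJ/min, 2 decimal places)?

16.86 kJ/min

R = Σλ_iE_i / (1 + Σλ_ih_i)
Numerator: 0.28×96.7 + 0.15×280 + 0.224×168 + 0.13×44.7 = 112.5
Denominator: 1 + 0.28×10.6 + 0.15×4.28 + 0.224×5.88 + 0.13×5.75 = 6.675
R = 112.5/6.675 = 16.86 kJ/min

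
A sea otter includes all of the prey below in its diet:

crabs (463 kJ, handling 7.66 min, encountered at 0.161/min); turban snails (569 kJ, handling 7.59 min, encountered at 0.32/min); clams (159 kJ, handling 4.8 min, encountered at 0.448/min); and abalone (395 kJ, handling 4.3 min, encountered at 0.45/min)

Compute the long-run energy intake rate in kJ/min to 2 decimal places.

57.80 kJ/min

R = Σλ_iE_i / (1 + Σλ_ih_i)
Numerator: 0.161×463 + 0.32×569 + 0.448×159 + 0.45×395 = 505.6
Denominator: 1 + 0.161×7.66 + 0.32×7.59 + 0.448×4.8 + 0.45×4.3 = 8.747
R = 505.6/8.747 = 57.8 kJ/min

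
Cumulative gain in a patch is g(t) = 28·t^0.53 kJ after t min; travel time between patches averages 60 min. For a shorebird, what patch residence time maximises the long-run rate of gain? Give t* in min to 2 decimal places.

By the marginal value theorem, leave when the instantaneous gain rate g'(t) equals the habitat-wide average g(t)/(T + t).
g'(t) = 0.53·28·t^-0.47. Setting 0.53·28·t^-0.47 = 28·t^0.53/(60+t) gives 0.53(60+t) = t, so 0.47·t = 0.53×60.
t* = 0.53×60/0.47 = 67.66 min.

67.66 min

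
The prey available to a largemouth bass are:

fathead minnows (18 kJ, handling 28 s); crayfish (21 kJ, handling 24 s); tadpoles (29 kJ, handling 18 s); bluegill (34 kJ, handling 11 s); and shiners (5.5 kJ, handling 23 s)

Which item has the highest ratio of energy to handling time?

In descending order of E/h:
bluegill: 34/11 = 3.09 kJ/s
tadpoles: 29/18 = 1.61 kJ/s
crayfish: 21/24 = 0.875 kJ/s
fathead minnows: 18/28 = 0.643 kJ/s
shiners: 5.5/23 = 0.239 kJ/s

bluegill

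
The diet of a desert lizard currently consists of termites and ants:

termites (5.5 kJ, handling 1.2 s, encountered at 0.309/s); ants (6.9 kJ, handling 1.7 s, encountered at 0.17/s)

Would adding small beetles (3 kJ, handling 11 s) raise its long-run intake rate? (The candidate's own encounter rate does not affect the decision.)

No

Current rate: (0.309×5.5 + 0.17×6.9)/(1 + 0.309×1.2 + 0.17×1.7) = 1.731 kJ/s.
small beetles: E/h = 3/11 = 0.2727 kJ/s.
Since 0.2727 < R, time spent handling small beetles is better spent searching.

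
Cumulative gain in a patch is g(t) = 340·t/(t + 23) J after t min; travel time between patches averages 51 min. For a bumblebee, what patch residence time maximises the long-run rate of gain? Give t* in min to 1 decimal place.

Maximise g(t)/(T+t): set derivative to zero → g'(t)(T+t) = g(t).
g'(t) = 340·23/(t + 23)². Setting 340·23/(t+23)² = 340t/[(t+23)(51+t)] gives 23(51+t) = t(t+23), so t² = 23×51 = 1173.
t* = √1173 = 34.25 min.

34.2 min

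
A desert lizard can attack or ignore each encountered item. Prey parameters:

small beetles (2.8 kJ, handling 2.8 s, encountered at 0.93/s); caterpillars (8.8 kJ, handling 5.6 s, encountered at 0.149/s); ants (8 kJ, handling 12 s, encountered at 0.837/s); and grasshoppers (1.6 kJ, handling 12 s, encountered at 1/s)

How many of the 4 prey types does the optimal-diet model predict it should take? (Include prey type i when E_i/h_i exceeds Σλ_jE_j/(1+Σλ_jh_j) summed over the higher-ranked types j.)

E/h in descending order: caterpillars 1.57, small beetles 1, ants 0.667, grasshoppers 0.133 kJ/s. The optimal diet is the largest prefix of this list for which every included type satisfies E_i/h_i > R on the types above it.
Rate on top 1: 0.7148. small beetles: 1 > 0.7148 → include.
Rate on top 2: 0.8821. ants: 0.667 < 0.8821 → exclude; stop.
Optimal diet: caterpillars, small beetles — 2 of 4 types.

2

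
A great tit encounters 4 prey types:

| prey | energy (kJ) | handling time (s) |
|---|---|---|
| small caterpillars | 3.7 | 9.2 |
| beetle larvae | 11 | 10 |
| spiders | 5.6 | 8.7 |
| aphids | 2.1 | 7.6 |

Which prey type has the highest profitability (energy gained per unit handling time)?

In descending order of E/h:
beetle larvae: 11/10 = 1.1 kJ/s
spiders: 5.6/8.7 = 0.644 kJ/s
small caterpillars: 3.7/9.2 = 0.402 kJ/s
aphids: 2.1/7.6 = 0.276 kJ/s

beetle larvae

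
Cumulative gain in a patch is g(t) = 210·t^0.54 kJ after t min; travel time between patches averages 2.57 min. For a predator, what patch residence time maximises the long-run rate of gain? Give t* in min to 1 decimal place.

3.0 min

By the marginal value theorem, leave when the instantaneous gain rate g'(t) equals the habitat-wide average g(t)/(T + t).
g'(t) = 0.54·210·t^-0.46. Setting 0.54·210·t^-0.46 = 210·t^0.54/(2.57+t) gives 0.54(2.57+t) = t, so 0.46·t = 0.54×2.57.
t* = 0.54×2.57/0.46 = 3.017 min.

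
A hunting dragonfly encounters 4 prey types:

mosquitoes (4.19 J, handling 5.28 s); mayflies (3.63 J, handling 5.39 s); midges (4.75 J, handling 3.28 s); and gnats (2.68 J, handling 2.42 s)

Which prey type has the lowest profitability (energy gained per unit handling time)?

In descending order of E/h:
midges: 4.75/3.28 = 1.45 J/s
gnats: 2.68/2.42 = 1.11 J/s
mosquitoes: 4.19/5.28 = 0.794 J/s
mayflies: 3.63/5.39 = 0.673 J/s

mayflies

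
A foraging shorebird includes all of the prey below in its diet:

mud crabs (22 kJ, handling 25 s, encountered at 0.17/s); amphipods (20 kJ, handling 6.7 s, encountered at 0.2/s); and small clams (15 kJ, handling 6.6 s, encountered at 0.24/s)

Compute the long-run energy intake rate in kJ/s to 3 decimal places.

1.387 kJ/s

Energy encountered per unit search time: 0.17×22 + 0.2×20 + 0.24×15 = 11.34 kJ/s.
Handling time per unit search time: 0.17×25 + 0.2×6.7 + 0.24×6.6 = 7.174.
Rate = 11.34/(1 + 7.174) = 1.387 kJ/s.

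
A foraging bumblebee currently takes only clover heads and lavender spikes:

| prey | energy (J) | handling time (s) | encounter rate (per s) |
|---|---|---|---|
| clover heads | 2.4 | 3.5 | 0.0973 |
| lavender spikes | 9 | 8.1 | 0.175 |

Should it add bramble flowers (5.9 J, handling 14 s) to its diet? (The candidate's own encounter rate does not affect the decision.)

No

Current rate: (0.0973×2.4 + 0.175×9)/(1 + 0.0973×3.5 + 0.175×8.1) = 0.6557 J/s.
Profitability of bramble flowers: 5.9/14 = 0.4214 J/s.
0.4214 < 0.6557, so adding bramble flowers would lower the average — exclude it.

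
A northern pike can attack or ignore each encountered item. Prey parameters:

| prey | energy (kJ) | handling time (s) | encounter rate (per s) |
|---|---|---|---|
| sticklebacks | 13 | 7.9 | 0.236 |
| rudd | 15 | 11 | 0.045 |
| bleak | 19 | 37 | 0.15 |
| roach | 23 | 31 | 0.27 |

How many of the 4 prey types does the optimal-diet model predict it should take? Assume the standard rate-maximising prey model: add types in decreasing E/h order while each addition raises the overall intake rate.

Profitabilities (E/h, kJ/s): sticklebacks 1.65, rudd 1.36, roach 0.742, bleak 0.514. Add prey in this order while the next type's profitability exceeds the intake rate on those already taken.
Rate on top 1: 1.071. rudd: 1.36 > 1.071 → include.
Rate on top 2: 1.114. roach: 0.742 < 1.114 → exclude; stop.
Optimal diet: sticklebacks, rudd — 2 of 4 types.

2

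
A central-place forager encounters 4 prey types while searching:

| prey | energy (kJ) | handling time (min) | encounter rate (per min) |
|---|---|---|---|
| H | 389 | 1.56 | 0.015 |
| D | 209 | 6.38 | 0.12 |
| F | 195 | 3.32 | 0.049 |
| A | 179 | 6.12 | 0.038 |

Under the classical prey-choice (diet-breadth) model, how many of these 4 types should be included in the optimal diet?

E/h in descending order: H 249, F 58.7, D 32.8, A 29.2 kJ/min. The optimal diet is the largest prefix of this list for which every included type satisfies E_i/h_i > R on the types above it.
Rate on top 1: 5.702. F: 58.7 > 5.702 → include.
Rate on top 2: 12.98. D: 32.8 > 12.98 → include.
Rate on top 3: 20.74. A: 29.2 > 20.74 → include.
Optimal diet: H, F, D, A — 4 of 4 types.

4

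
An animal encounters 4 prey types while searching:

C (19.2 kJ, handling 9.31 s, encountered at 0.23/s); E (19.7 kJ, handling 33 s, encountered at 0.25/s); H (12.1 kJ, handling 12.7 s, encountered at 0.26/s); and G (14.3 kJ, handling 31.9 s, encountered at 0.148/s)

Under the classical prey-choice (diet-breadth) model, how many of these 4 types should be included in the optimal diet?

E/h in descending order: C 2.06, H 0.953, E 0.597, G 0.448 kJ/s. The optimal diet is the largest prefix of this list for which every included type satisfies E_i/h_i > R on the types above it.
Rate on top 1: 1.406. H: 0.953 < 1.406 → exclude; stop.
Optimal diet: C — 1 of 4 types.

1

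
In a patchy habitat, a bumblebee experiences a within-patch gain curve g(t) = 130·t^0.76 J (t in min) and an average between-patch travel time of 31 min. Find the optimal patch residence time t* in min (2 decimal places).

98.17 min

By the marginal value theorem, leave when the instantaneous gain rate g'(t) equals the habitat-wide average g(t)/(T + t).
g'(t) = 0.76·130·t^-0.24. Setting 0.76·130·t^-0.24 = 130·t^0.76/(31+t) gives 0.76(31+t) = t, so 0.24·t = 0.76×31.
t* = 0.76×31/0.24 = 98.17 min.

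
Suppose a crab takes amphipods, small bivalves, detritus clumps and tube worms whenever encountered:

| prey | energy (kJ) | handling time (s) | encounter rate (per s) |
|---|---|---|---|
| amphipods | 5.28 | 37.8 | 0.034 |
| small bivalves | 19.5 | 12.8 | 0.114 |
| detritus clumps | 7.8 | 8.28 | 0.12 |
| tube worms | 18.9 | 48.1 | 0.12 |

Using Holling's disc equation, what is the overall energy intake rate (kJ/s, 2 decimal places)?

0.53 kJ/s

R = Σλ_iE_i / (1 + Σλ_ih_i)
Numerator: 0.034×5.28 + 0.114×19.5 + 0.12×7.8 + 0.12×18.9 = 5.607
Denominator: 1 + 0.034×37.8 + 0.114×12.8 + 0.12×8.28 + 0.12×48.1 = 10.51
R = 5.607/10.51 = 0.5334 kJ/s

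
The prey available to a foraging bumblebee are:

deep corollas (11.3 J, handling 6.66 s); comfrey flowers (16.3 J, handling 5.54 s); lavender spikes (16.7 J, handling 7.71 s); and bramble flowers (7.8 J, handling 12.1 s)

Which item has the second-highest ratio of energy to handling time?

In descending order of E/h:
comfrey flowers: 16.3/5.54 = 2.94 J/s
lavender spikes: 16.7/7.71 = 2.17 J/s
deep corollas: 11.3/6.66 = 1.7 J/s
bramble flowers: 7.8/12.1 = 0.645 J/s

lavender spikes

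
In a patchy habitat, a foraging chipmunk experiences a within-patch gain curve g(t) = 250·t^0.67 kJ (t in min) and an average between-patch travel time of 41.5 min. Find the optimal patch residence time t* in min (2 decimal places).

84.26 min

Optimal t* satisfies g'(t*) = g(t*)/(T + t*).
g'(t) = 0.67·250·t^-0.33. Setting 0.67·250·t^-0.33 = 250·t^0.67/(41.5+t) gives 0.67(41.5+t) = t, so 0.33·t = 0.67×41.5.
t* = 0.67×41.5/0.33 = 84.26 min.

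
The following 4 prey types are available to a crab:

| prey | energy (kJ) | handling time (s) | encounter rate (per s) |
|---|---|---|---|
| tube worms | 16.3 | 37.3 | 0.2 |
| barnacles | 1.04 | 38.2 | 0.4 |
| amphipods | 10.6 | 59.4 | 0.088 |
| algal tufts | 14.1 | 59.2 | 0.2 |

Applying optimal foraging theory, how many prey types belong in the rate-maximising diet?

Rank by E/h (kJ/s): tube worms 0.437, algal tufts 0.238, amphipods 0.178, barnacles 0.0272. Include each in turn until the next type's E/h falls below the running intake rate.
Rate on top 1: 0.3853. algal tufts: 0.238 < 0.3853 → exclude; stop.
Optimal diet: tube worms — 1 of 4 types.

1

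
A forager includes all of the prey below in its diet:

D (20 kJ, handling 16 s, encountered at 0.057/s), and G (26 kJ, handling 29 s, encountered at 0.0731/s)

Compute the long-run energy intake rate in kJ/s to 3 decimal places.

0.754 kJ/s

R = Σλ_iE_i / (1 + Σλ_ih_i)
Numerator: 0.057×20 + 0.0731×26 = 3.041
Denominator: 1 + 0.057×16 + 0.0731×29 = 4.032
R = 3.041/4.032 = 0.7541 kJ/s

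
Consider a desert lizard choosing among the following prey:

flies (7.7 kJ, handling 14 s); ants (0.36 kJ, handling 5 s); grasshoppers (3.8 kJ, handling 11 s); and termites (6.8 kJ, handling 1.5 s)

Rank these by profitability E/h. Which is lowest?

Profitability E/h (kJ/s): flies = 7.7/14 = 0.55, ants = 0.36/5 = 0.072, grasshoppers = 3.8/11 = 0.345, termites = 6.8/1.5 = 4.53.
Ranked: termites > flies > grasshoppers > ants.

ants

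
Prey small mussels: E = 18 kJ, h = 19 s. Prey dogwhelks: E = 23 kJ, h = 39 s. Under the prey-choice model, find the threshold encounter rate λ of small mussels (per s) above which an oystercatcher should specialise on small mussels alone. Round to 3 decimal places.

At the threshold, the rate on small mussels alone equals the profitability of dogwhelks: λ·18/(1 + λ·19) = 23/39 = 0.5897.
Rearranging, λ(18 − 0.5897×19) = 0.5897, so λ = 0.5897/6.795 = 0.08679 per s.

0.087 per s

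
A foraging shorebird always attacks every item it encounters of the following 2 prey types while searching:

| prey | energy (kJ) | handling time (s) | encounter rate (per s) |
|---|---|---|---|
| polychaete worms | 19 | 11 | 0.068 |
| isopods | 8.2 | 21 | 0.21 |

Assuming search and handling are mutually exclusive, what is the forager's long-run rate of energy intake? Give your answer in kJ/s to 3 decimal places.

R = Σλ_iE_i / (1 + Σλ_ih_i)
Numerator: 0.068×19 + 0.21×8.2 = 3.014
Denominator: 1 + 0.068×11 + 0.21×21 = 6.158
R = 3.014/6.158 = 0.4894 kJ/s

0.489 kJ/s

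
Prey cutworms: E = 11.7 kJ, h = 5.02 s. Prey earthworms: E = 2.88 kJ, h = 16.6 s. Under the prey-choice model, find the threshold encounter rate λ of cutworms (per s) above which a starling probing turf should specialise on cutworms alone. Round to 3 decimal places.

At the threshold, the rate on cutworms alone equals the profitability of earthworms: λ·11.7/(1 + λ·5.02) = 2.88/16.6 = 0.1735.
Rearranging, λ(11.7 − 0.1735×5.02) = 0.1735, so λ = 0.1735/10.83 = 0.01602 per s.

0.016 per s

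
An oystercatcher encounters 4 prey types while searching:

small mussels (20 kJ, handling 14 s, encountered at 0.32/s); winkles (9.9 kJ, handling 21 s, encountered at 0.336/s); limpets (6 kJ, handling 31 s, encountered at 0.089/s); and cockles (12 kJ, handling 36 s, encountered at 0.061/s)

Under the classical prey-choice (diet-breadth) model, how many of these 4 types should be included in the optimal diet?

Rank by E/h (kJ/s): small mussels 1.43, winkles 0.471, cockles 0.333, limpets 0.194. Include each in turn until the next type's E/h falls below the running intake rate.
Rate on top 1: 1.168. winkles: 0.471 < 1.168 → exclude; stop.
Optimal diet: small mussels — 1 of 4 types.

1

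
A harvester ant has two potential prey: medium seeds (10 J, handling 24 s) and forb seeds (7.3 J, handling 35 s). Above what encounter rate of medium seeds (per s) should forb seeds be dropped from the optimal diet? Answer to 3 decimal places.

At the threshold, the rate on medium seeds alone equals the profitability of forb seeds: λ·10/(1 + λ·24) = 7.3/35 = 0.2086.
Rearranging, λ(10 − 0.2086×24) = 0.2086, so λ = 0.2086/4.994 = 0.04176 per s.

0.042 per s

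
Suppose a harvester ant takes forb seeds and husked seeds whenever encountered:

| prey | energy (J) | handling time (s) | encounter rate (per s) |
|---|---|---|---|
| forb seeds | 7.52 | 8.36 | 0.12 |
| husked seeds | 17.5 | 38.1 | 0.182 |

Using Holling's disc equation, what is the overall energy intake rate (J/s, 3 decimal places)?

R = (0.12×7.52 + 0.182×17.5) / (1 + 0.12×8.36 + 0.182×38.1) = 4.087/8.937 = 0.4573 J/s.

0.457 J/s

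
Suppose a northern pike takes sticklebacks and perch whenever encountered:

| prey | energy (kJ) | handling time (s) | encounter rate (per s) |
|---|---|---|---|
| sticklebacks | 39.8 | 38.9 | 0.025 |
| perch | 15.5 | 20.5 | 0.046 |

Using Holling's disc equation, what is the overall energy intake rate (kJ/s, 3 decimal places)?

0.586 kJ/s

Energy encountered per unit search time: 0.025×39.8 + 0.046×15.5 = 1.708 kJ/s.
Handling time per unit search time: 0.025×38.9 + 0.046×20.5 = 1.915.
Rate = 1.708/(1 + 1.915) = 0.5858 kJ/s.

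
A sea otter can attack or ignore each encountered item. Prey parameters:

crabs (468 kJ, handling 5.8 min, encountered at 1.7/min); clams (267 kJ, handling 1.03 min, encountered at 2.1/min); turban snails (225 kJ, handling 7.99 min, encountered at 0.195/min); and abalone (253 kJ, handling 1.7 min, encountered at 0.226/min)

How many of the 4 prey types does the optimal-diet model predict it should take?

1

Rank by E/h (kJ/min): clams 259, abalone 149, crabs 80.7, turban snails 28.2. Include each in turn until the next type's E/h falls below the running intake rate.
Rate on top 1: 177.3. abalone: 149 < 177.3 → exclude; stop.
Optimal diet: clams — 1 of 4 types.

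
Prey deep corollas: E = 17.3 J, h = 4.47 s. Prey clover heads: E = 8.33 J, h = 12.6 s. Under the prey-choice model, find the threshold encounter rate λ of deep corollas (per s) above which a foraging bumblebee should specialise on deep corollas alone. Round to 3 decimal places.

0.046 per s

The zero-one rule: include clover heads iff E₂/h₂ > λE₁/(1+λh₁). Equality gives the switch point.
λE₁h₂ = E₂ + λE₂h₁ ⇒ λ = E₂/(E₁h₂ − E₂h₁) = 8.33/(218 − 37.24) = 0.04609 per s.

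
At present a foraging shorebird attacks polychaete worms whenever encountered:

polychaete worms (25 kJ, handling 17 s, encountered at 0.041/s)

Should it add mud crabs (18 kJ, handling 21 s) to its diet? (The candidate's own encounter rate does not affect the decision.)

Current rate: (0.041×25)/(1 + 0.041×17) = 0.604 kJ/s.
Profitability of mud crabs: 18/21 = 0.8571 kJ/s.
Since 0.8571 > R, including mud crabs increases the long-run rate.

Yes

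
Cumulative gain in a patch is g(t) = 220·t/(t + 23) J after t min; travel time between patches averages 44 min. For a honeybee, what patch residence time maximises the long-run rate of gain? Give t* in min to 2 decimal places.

Maximise g(t)/(T+t): set derivative to zero → g'(t)(T+t) = g(t).
g'(t) = 220·23/(t + 23)². Setting 220·23/(t+23)² = 220t/[(t+23)(44+t)] gives 23(44+t) = t(t+23), so t² = 23×44 = 1012.
t* = √1012 = 31.81 min.

31.81 min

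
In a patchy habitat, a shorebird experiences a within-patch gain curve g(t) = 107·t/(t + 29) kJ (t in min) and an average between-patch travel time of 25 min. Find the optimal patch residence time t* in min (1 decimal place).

26.9 min

Optimal t* satisfies g'(t*) = g(t*)/(T + t*).
g'(t) = 107·29/(t + 29)². Setting 107·29/(t+29)² = 107t/[(t+29)(25+t)] gives 29(25+t) = t(t+29), so t² = 29×25 = 725.
t* = √725 = 26.93 min.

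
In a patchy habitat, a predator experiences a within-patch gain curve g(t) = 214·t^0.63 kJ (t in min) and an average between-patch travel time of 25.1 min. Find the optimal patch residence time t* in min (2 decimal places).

42.74 min

Maximise g(t)/(T+t): set derivative to zero → g'(t)(T+t) = g(t).
g'(t) = 0.63·214·t^-0.37. Setting 0.63·214·t^-0.37 = 214·t^0.63/(25.1+t) gives 0.63(25.1+t) = t, so 0.37·t = 0.63×25.1.
t* = 0.63×25.1/0.37 = 42.74 min.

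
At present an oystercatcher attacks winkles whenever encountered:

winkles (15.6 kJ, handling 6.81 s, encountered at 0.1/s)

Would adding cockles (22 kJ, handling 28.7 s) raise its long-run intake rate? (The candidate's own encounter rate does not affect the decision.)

Intake rate on the current diet: R = (0.1×15.6) / (1 + 0.1×6.81) = 1.56/1.681 = 0.928 kJ/s.
Profitability of cockles: 22/28.7 = 0.7666 kJ/s.
0.7666 < 0.928, so adding cockles would lower the average — exclude it.

No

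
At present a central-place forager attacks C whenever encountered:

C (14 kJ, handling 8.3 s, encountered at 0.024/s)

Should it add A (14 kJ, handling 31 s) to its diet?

Yes

Intake rate on the current diet: R = (0.024×14) / (1 + 0.024×8.3) = 0.336/1.199 = 0.2802 kJ/s.
Profitability of A: 14/31 = 0.4516 kJ/s.
Since 0.4516 > R, including A increases the long-run rate.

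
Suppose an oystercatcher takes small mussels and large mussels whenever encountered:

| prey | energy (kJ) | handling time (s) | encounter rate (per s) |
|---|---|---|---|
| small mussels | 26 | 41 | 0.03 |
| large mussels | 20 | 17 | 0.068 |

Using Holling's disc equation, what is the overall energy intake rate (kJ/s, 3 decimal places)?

R = (0.03×26 + 0.068×20) / (1 + 0.03×41 + 0.068×17) = 2.14/3.386 = 0.632 kJ/s.

0.632 kJ/s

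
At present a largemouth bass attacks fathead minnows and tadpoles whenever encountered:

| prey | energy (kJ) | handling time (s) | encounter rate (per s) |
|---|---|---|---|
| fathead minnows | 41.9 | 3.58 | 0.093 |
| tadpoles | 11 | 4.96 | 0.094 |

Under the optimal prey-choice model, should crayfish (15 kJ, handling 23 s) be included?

No

Current rate: (0.093×41.9 + 0.094×11)/(1 + 0.093×3.58 + 0.094×4.96) = 2.741 kJ/s.
Profitability of crayfish: 15/23 = 0.6522 kJ/s.
0.6522 < 2.741, so adding crayfish would lower the average — exclude it.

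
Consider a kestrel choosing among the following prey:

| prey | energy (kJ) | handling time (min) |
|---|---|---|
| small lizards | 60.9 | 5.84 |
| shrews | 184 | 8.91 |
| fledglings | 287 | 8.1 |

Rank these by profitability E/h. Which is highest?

fledglings

In descending order of E/h:
fledglings: 287/8.1 = 35.4 kJ/min
shrews: 184/8.91 = 20.7 kJ/min
small lizards: 60.9/5.84 = 10.4 kJ/min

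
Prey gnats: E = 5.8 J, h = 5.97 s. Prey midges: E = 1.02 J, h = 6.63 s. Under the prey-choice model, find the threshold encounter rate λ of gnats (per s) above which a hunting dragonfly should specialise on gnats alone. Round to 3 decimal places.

0.032 per s

The zero-one rule: include midges iff E₂/h₂ > λE₁/(1+λh₁). Equality gives the switch point.
λE₁h₂ = E₂ + λE₂h₁ ⇒ λ = E₂/(E₁h₂ − E₂h₁) = 1.02/(38.45 − 6.089) = 0.03152 per s.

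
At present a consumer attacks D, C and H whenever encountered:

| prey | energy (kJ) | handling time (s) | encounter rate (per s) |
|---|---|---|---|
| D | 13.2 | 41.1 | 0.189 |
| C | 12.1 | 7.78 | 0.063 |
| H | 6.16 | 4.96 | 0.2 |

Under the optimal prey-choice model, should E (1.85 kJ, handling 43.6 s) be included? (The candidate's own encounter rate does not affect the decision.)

On D, C and H alone, R = ΣλE/(1+Σλh) = 4.489/10.25 = 0.438 kJ/s.
Profitability of E: 1.85/43.6 = 0.04243 kJ/s.
0.04243 < 0.438, so adding E would lower the average — exclude it.

No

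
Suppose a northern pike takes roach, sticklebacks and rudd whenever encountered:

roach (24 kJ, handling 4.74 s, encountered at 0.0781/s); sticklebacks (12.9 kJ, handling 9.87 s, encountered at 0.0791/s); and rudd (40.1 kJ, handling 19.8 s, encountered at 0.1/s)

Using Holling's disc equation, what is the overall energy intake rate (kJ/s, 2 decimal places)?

R = Σλ_iE_i / (1 + Σλ_ih_i)
Numerator: 0.0781×24 + 0.0791×12.9 + 0.1×40.1 = 6.905
Denominator: 1 + 0.0781×4.74 + 0.0791×9.87 + 0.1×19.8 = 4.131
R = 6.905/4.131 = 1.671 kJ/s

1.67 kJ/s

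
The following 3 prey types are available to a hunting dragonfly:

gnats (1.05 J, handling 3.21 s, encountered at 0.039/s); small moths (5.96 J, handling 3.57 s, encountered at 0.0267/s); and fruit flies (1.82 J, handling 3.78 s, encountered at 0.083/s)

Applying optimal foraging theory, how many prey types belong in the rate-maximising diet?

3

E/h in descending order: small moths 1.67, fruit flies 0.481, gnats 0.327 J/s. The optimal diet is the largest prefix of this list for which every included type satisfies E_i/h_i > R on the types above it.
Rate on top 1: 0.1453. fruit flies: 0.481 > 0.1453 → include.
Rate on top 2: 0.2201. gnats: 0.327 > 0.2201 → include.
Optimal diet: small moths, fruit flies, gnats — 3 of 3 types.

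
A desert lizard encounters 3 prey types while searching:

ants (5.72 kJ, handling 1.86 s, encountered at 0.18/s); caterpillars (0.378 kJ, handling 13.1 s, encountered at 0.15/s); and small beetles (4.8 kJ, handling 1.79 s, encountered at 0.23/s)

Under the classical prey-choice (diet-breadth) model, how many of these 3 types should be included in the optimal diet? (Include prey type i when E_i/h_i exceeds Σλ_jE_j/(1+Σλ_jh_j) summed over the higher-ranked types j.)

2

Rank by E/h (kJ/s): ants 3.08, small beetles 2.68, caterpillars 0.0289. Include each in turn until the next type's E/h falls below the running intake rate.
Rate on top 1: 0.7714. small beetles: 2.68 > 0.7714 → include.
Rate on top 2: 1.222. caterpillars: 0.0289 < 1.222 → exclude; stop.
Optimal diet: ants, small beetles — 2 of 3 types.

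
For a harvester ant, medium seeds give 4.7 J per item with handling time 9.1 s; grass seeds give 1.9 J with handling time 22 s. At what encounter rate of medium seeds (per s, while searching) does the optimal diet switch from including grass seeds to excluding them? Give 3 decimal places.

Drop grass seeds once their profitability E₂/h₂ falls below the rate achievable on medium seeds alone: E₂/h₂ = λE₁/(1 + λh₁).
Solve for λ: λE₁h₂ = E₂(1 + λh₁) → λ(E₁h₂ − E₂h₁) = E₂ → λ = E₂/(E₁h₂ − E₂h₁).
λ = 1.9/(4.7×22 − 1.9×9.1) = 1.9/86.11 = 0.02206 per s.

0.022 per s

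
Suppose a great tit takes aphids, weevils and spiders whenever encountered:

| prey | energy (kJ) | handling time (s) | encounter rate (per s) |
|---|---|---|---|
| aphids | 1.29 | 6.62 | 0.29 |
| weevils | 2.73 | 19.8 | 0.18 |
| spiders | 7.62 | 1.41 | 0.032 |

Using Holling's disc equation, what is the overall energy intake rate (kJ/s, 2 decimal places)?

0.17 kJ/s

Energy encountered per unit search time: 0.29×1.29 + 0.18×2.73 + 0.032×7.62 = 1.109 kJ/s.
Handling time per unit search time: 0.29×6.62 + 0.18×19.8 + 0.032×1.41 = 5.529.
Rate = 1.109/(1 + 5.529) = 0.1699 kJ/s.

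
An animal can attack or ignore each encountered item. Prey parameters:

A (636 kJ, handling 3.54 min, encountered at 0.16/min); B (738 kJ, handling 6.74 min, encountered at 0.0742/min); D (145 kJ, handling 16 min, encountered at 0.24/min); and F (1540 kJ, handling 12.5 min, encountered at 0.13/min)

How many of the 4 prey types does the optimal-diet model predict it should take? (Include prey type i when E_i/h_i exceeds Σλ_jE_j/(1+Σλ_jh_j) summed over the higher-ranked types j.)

3

Rank by E/h (kJ/min): A 180, F 123, B 109, D 9.06. Include each in turn until the next type's E/h falls below the running intake rate.
Rate on top 1: 64.96. F: 123 > 64.96 → include.
Rate on top 2: 94.62. B: 109 > 94.62 → include.
Rate on top 3: 96.63. D: 9.06 < 96.63 → exclude; stop.
Optimal diet: A, F, B — 3 of 4 types.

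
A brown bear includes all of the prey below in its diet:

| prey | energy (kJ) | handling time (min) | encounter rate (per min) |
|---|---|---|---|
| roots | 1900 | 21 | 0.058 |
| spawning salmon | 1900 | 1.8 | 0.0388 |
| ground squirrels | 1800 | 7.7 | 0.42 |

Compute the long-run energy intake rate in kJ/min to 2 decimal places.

R = (0.058×1900 + 0.0388×1900 + 0.42×1800) / (1 + 0.058×21 + 0.0388×1.8 + 0.42×7.7) = 939.9/5.522 = 170.2 kJ/min.

170.22 kJ/min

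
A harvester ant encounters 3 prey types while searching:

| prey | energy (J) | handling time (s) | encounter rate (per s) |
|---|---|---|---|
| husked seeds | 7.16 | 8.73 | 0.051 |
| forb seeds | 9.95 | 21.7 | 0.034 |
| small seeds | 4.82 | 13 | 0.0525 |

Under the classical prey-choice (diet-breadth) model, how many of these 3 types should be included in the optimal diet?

Profitabilities (E/h, J/s): husked seeds 0.82, forb seeds 0.459, small seeds 0.371. Add prey in this order while the next type's profitability exceeds the intake rate on those already taken.
Rate on top 1: 0.2527. forb seeds: 0.459 > 0.2527 → include.
Rate on top 2: 0.3222. small seeds: 0.371 > 0.3222 → include.
Optimal diet: husked seeds, forb seeds, small seeds — 3 of 3 types.

3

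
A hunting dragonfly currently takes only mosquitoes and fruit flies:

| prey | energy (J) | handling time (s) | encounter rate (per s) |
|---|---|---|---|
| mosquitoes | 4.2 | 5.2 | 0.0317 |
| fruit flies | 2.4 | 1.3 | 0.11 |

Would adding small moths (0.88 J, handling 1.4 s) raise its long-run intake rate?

Yes

Current rate: (0.0317×4.2 + 0.11×2.4)/(1 + 0.0317×5.2 + 0.11×1.3) = 0.3037 J/s.
small moths: E/h = 0.88/1.4 = 0.6286 J/s.
0.6286 > 0.3037, so adding small moths raises the average — include it.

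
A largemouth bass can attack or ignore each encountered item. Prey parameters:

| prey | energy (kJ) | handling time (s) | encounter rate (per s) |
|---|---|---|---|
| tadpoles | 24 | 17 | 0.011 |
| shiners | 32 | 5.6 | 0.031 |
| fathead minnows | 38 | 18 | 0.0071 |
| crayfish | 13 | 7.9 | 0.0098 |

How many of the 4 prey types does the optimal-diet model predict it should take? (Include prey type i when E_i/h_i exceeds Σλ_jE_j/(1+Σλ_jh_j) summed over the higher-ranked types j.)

4

E/h in descending order: shiners 5.71, fathead minnows 2.11, crayfish 1.65, tadpoles 1.41 kJ/s. The optimal diet is the largest prefix of this list for which every included type satisfies E_i/h_i > R on the types above it.
Rate on top 1: 0.8453. fathead minnows: 2.11 > 0.8453 → include.
Rate on top 2: 0.9696. crayfish: 1.65 > 0.9696 → include.
Rate on top 3: 1.008. tadpoles: 1.41 > 1.008 → include.
Optimal diet: shiners, fathead minnows, crayfish, tadpoles — 4 of 4 types.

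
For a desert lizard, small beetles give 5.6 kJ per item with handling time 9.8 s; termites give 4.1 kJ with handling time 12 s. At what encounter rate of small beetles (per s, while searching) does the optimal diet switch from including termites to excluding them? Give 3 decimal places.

0.152 per s

Drop termites once their profitability E₂/h₂ falls below the rate achievable on small beetles alone: E₂/h₂ = λE₁/(1 + λh₁).
Solve for λ: λE₁h₂ = E₂(1 + λh₁) → λ(E₁h₂ − E₂h₁) = E₂ → λ = E₂/(E₁h₂ − E₂h₁).
λ = 4.1/(5.6×12 − 4.1×9.8) = 4.1/27.02 = 0.1517 per s.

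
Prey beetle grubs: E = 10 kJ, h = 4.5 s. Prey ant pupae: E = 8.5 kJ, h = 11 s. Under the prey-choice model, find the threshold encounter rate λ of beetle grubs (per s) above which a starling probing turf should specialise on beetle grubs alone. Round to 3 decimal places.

0.118 per s

The zero-one rule: include ant pupae iff E₂/h₂ > λE₁/(1+λh₁). Equality gives the switch point.
λE₁h₂ = E₂ + λE₂h₁ ⇒ λ = E₂/(E₁h₂ − E₂h₁) = 8.5/(110 − 38.25) = 0.1185 per s.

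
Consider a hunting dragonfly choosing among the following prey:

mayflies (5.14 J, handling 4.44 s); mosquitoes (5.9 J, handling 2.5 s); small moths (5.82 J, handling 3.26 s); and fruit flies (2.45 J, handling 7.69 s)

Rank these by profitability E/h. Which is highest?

Profitability E/h (J/s): mayflies = 5.14/4.44 = 1.16, mosquitoes = 5.9/2.5 = 2.36, small moths = 5.82/3.26 = 1.79, fruit flies = 2.45/7.69 = 0.319.
Ranked: mosquitoes > small moths > mayflies > fruit flies.

mosquitoes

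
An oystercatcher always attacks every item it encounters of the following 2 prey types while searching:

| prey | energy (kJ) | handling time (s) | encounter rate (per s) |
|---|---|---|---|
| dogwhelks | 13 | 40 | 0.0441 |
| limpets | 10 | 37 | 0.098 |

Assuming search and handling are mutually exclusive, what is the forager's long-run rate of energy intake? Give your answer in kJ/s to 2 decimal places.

R = (0.0441×13 + 0.098×10) / (1 + 0.0441×40 + 0.098×37) = 1.553/6.39 = 0.2431 kJ/s.

0.24 kJ/s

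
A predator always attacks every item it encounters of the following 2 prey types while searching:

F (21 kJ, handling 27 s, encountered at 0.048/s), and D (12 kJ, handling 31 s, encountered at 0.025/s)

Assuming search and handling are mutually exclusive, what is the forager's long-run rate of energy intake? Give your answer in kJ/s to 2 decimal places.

R = Σλ_iE_i / (1 + Σλ_ih_i)
Numerator: 0.048×21 + 0.025×12 = 1.308
Denominator: 1 + 0.048×27 + 0.025×31 = 3.071
R = 1.308/3.071 = 0.4259 kJ/s

0.43 kJ/s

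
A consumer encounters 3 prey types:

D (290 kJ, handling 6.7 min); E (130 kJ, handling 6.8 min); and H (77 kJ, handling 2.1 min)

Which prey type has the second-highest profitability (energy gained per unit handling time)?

H

In descending order of E/h:
D: 290/6.7 = 43.3 kJ/min
H: 77/2.1 = 36.7 kJ/min
E: 130/6.8 = 19.1 kJ/min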